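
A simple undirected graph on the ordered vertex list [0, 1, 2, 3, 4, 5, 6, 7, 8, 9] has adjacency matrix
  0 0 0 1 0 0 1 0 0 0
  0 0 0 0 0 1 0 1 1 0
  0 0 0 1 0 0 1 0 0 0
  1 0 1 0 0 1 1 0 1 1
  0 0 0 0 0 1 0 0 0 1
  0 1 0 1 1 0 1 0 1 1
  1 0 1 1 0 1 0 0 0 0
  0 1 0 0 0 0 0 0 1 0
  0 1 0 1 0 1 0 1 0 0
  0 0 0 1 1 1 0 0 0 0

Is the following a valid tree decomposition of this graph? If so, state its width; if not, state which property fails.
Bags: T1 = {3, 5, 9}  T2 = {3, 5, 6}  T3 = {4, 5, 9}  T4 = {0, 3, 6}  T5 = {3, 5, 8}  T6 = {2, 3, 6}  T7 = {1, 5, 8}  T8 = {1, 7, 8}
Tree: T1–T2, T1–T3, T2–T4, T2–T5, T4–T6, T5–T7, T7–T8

Vertex coverage: the bags together contain {0, 1, 2, 3, 4, 5, 6, 7, 8, 9}, the full vertex set. Edge coverage: each edge of G has both endpoints in at least one bag. Running intersection: for every vertex, the bags containing it form a connected subtree. All three properties hold, so this is a valid tree decomposition of width max|bag| − 1 = 2, and hence tw(G) ≤ 2.

Yes; width 2.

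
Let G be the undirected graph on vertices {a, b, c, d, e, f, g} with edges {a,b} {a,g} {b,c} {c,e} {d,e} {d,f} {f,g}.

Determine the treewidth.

2

A width-2 tree decomposition is:
Bags: B1 = {b, c, e}  B2 = {b, d, e}  B3 = {b, d, f}  B4 = {b, f, g}  B5 = {a, b, g}
Tree: B1–B2, B2–B3, B3–B4, B4–B5
The largest bag has 3 vertices, giving width 2; this decomposition certifies tw(G) ≤ 2. The edges b–c–e–d–f–g–a–b form a cycle, so G is not a tree and its treewidth is at least 2. Hence tw(G) = 2 exactly.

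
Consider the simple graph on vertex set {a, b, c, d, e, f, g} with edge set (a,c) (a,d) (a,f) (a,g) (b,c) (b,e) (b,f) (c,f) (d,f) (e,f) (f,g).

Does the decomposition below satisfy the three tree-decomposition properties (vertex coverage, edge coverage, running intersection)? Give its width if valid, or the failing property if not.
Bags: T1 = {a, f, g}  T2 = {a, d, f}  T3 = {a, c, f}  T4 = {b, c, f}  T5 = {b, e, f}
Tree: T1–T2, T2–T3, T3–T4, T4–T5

Vertex coverage: the bags together contain {a, b, c, d, e, f, g}, the full vertex set. Edge coverage: each edge of G has both endpoints in at least one bag. Running intersection: for every vertex, the bags containing it form a connected subtree. All three properties hold, so this is a valid tree decomposition of width max|bag| − 1 = 2, and hence tw(G) ≤ 2.

Yes; width 2.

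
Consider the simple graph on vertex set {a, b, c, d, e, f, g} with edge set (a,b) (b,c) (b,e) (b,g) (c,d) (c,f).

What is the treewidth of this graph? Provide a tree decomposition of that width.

The largest bag has 2 vertices, giving width 1; this decomposition certifies tw(G) ≤ 1. Since G has at least one edge (e.g. b–c), it is not an edgeless graph, so tw(G) ≥ 1. Combining the bounds, tw(G) = 1.

Treewidth 1.
Bags: B1 = {b, c}  B2 = {c, d}  B3 = {b, g}  B4 = {c, f}  B5 = {a, b}  B6 = {b, e}
Tree: B1–B2, B1–B3, B1–B4, B1–B5, B5–B6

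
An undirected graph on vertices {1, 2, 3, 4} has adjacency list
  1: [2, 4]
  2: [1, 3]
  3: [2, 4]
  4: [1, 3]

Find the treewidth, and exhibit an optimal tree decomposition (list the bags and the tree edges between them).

Each bag holds 3 vertices, so the decomposition has width 2, which upper-bounds the treewidth. Since 4–3–2–1–4 is a cycle in G, G is not acyclic. Forests are exactly the graphs of treewidth ≤ 1, so tw(G) ≥ 2. Therefore the treewidth is 2.

Treewidth 2.
Bags: B1 = {2, 3, 4}  B2 = {1, 2, 4}
Tree: B1–B2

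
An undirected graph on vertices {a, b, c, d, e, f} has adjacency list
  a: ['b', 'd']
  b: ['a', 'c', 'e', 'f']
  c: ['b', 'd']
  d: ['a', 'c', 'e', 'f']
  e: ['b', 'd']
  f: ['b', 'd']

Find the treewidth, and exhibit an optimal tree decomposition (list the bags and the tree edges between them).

The largest bag has 3 vertices, giving width 2; this decomposition certifies tw(G) ≤ 2. The edges e–d–a–b–e form a cycle, so G is not a tree and its treewidth is at least 2. Combining the bounds, tw(G) = 2.

Treewidth 2.
One optimal decomposition is:
Bags: B1 = {b, d, e}  B2 = {a, b, d}  B3 = {b, c, d}  B4 = {b, d, f}
Tree: B1–B2, B2–B3, B3–B4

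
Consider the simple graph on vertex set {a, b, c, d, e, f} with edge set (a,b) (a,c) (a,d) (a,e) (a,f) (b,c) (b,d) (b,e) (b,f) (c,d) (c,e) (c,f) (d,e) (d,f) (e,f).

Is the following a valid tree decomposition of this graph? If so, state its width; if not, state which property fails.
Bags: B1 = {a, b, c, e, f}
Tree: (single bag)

No — vertex d appears in no bag.

A tree decomposition must satisfy three properties: every vertex lies in some bag; for every edge, both endpoints lie together in some bag; and for every vertex, the bags containing it form a connected subtree. Here vertex d appears in no bag, so the decomposition is invalid.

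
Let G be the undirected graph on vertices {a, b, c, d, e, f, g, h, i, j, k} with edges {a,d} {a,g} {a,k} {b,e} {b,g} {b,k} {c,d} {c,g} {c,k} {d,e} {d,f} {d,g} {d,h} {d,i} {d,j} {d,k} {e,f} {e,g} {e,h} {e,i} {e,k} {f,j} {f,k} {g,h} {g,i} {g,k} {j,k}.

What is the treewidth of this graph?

A width-3 tree decomposition is:
Bags: B1 = {d, e, g, i}  B2 = {d, e, g, k}  B3 = {d, e, f, k}  B4 = {b, e, g, k}  B5 = {c, d, g, k}  B6 = {a, d, g, k}  B7 = {d, e, g, h}  B8 = {d, f, j, k}
Tree: B1–B2, B2–B3, B2–B4, B2–B5, B2–B6, B1–B7, B3–B8
Each bag holds 4 vertices, so the decomposition has width 3, which upper-bounds the treewidth. For the lower bound, the 4 vertices {d, e, g, h} are pairwise adjacent, and any tree decomposition puts a clique entirely inside one bag — forcing width ≥ 3. Hence tw(G) = 3 exactly.

3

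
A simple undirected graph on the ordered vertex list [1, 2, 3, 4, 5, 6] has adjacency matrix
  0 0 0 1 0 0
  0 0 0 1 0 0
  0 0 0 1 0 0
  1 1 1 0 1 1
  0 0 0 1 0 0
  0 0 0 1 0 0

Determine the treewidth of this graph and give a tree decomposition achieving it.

Every bag has size at most 2, so the width is 2 − 1 = 1 and tw(G) ≤ 1. Any graph with an edge has treewidth ≥ 1, and G has the edge 6–4. The upper and lower bounds meet at 1, so that is the treewidth.

Treewidth 1.
One optimal decomposition is:
Bags: B1 = {4, 6}  B2 = {4, 5}  B3 = {1, 4}  B4 = {2, 4}  B5 = {3, 4}
Tree: B1–B2, B1–B3, B3–B4, B2–B5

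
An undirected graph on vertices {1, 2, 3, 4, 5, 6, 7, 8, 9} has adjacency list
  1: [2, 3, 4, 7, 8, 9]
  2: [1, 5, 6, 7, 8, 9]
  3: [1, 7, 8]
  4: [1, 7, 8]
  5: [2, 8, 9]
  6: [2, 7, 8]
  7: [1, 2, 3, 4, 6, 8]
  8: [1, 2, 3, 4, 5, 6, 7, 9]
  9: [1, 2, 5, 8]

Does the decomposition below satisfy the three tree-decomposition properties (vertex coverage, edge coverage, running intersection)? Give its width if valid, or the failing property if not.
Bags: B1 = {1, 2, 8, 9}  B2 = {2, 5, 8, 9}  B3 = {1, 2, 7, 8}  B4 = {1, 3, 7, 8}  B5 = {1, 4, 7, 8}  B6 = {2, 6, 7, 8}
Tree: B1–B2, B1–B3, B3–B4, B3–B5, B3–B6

Yes; width 3.

Every vertex of G appears in some bag (union = {1, 2, 3, 4, 5, 6, 7, 8, 9}); every edge is covered by a bag; and for each vertex v the set of bags containing v is connected in the bag tree. The decomposition is therefore valid. The largest bag has 4 vertices, so the width is 3.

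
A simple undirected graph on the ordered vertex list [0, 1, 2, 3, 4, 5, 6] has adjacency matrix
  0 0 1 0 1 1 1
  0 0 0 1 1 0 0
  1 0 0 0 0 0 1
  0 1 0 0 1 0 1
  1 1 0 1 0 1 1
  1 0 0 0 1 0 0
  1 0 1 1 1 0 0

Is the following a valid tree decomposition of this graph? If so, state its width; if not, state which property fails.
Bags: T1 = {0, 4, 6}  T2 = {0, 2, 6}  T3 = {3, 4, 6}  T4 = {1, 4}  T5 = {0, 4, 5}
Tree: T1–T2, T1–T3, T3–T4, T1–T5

A tree decomposition must satisfy three properties: every vertex lies in some bag; for every edge, both endpoints lie together in some bag; and for every vertex, the bags containing it form a connected subtree. Here edge (3,1) lies in no bag, so the decomposition is invalid.

No — edge (3,1) lies in no bag.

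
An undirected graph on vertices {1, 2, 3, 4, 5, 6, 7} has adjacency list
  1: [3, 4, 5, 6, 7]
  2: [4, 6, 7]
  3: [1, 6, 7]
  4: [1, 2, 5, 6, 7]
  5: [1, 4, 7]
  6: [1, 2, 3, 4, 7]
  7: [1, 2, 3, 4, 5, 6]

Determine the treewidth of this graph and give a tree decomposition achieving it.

Each bag holds 4 vertices, so the decomposition has width 3, which upper-bounds the treewidth. Conversely, {1, 3, 6, 7} is a clique of size 4, and the vertices of any clique must share a bag in every tree decomposition; so some bag has ≥ 4 vertices and tw(G) ≥ 3. Hence tw(G) = 3 exactly.

Treewidth 3.
Bags: B1 = {2, 4, 6, 7}  B2 = {1, 4, 6, 7}  B3 = {1, 4, 5, 7}  B4 = {1, 3, 6, 7}
Tree: B1–B2, B2–B3, B2–B4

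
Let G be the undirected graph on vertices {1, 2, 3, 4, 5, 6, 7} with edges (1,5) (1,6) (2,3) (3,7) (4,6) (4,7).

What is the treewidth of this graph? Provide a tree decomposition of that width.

Each bag holds 2 vertices, so the decomposition has width 1, which upper-bounds the treewidth. Any graph with an edge has treewidth ≥ 1, and G has the edge 5–1. The upper and lower bounds meet at 1, so that is the treewidth.

Treewidth 1.
One such decomposition:
Bags: B1 = {1, 5}  B2 = {1, 6}  B3 = {4, 6}  B4 = {4, 7}  B5 = {3, 7}  B6 = {2, 3}
Tree: B1–B2, B2–B3, B3–B4, B4–B5, B5–B6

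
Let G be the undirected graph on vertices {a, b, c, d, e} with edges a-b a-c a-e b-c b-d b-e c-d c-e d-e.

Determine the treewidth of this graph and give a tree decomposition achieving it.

Treewidth 3.
Bags: B1 = {b, c, d, e}  B2 = {a, b, c, e}
Tree: B1–B2

The largest bag has 4 vertices, giving width 3; this decomposition certifies tw(G) ≤ 3. Conversely, {b, c, d, e} is a clique of size 4, and the vertices of any clique must share a bag in every tree decomposition; so some bag has ≥ 4 vertices and tw(G) ≥ 3. Combining the bounds, tw(G) = 3.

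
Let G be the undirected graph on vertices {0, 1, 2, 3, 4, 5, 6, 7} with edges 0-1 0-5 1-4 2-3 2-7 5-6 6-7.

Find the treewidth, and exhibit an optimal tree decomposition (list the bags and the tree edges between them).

The largest bag has 2 vertices, giving width 1; this decomposition certifies tw(G) ≤ 1. Any graph with an edge has treewidth ≥ 1, and G has the edge 3–2. Therefore the treewidth is 1.

Treewidth 1.
Bags: B1 = {2, 3}  B2 = {2, 7}  B3 = {6, 7}  B4 = {5, 6}  B5 = {0, 5}  B6 = {0, 1}  B7 = {1, 4}
Tree: B1–B2, B2–B3, B3–B4, B4–B5, B5–B6, B6–B7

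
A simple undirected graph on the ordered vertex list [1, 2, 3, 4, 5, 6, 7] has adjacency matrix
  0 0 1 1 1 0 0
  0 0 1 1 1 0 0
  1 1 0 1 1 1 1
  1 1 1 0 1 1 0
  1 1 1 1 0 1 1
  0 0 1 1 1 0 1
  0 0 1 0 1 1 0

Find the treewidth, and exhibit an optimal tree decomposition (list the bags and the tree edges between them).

Every bag has size at most 4, so the width is 4 − 1 = 3 and tw(G) ≤ 3. Conversely, {1, 3, 4, 5} is a clique of size 4, and the vertices of any clique must share a bag in every tree decomposition; so some bag has ≥ 4 vertices and tw(G) ≥ 3. Therefore the treewidth is 3.

Treewidth 3.
One such decomposition:
Bags: B1 = {3, 4, 5, 6}  B2 = {3, 5, 6, 7}  B3 = {2, 3, 4, 5}  B4 = {1, 3, 4, 5}
Tree: B1–B2, B1–B3, B1–B4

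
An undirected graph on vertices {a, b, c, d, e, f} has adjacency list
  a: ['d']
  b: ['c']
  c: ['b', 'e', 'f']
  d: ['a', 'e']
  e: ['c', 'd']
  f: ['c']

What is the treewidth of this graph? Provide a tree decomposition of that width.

Treewidth 1.
One such decomposition:
Bags: B1 = {c, e}  B2 = {d, e}  B3 = {a, d}  B4 = {b, c}  B5 = {c, f}
Tree: B1–B2, B2–B3, B1–B4, B1–B5

Every bag has size at most 2, so the width is 2 − 1 = 1 and tw(G) ≤ 1. Since G has at least one edge (e.g. c–e), it is not an edgeless graph, so tw(G) ≥ 1. The upper and lower bounds meet at 1, so that is the treewidth.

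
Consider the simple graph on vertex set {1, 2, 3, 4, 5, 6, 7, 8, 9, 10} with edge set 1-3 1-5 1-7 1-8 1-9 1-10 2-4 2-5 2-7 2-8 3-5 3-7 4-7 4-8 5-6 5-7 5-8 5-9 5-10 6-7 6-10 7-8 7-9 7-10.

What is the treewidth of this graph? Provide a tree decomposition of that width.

Treewidth 3.
One optimal decomposition is:
Bags: B1 = {1, 5, 7, 10}  B2 = {1, 5, 7, 8}  B3 = {2, 5, 7, 8}  B4 = {1, 5, 7, 9}  B5 = {5, 6, 7, 10}  B6 = {1, 3, 5, 7}  B7 = {2, 4, 7, 8}
Tree: B1–B2, B2–B3, B2–B4, B1–B5, B2–B6, B3–B7

Every bag has size at most 4, so the width is 4 − 1 = 3 and tw(G) ≤ 3. Conversely, {2, 4, 7, 8} is a clique of size 4, and the vertices of any clique must share a bag in every tree decomposition; so some bag has ≥ 4 vertices and tw(G) ≥ 3. Combining the bounds, tw(G) = 3.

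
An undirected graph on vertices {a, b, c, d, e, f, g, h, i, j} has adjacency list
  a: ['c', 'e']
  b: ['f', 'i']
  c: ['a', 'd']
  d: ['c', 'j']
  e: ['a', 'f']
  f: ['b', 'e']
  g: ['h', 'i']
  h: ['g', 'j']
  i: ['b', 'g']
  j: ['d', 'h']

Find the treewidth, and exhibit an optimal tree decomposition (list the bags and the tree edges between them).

Treewidth 2.
One such decomposition:
Bags: B1 = {b, e, f}  B2 = {a, b, e}  B3 = {a, b, c}  B4 = {b, c, d}  B5 = {b, d, j}  B6 = {b, h, j}  B7 = {b, g, h}  B8 = {b, g, i}
Tree: B1–B2, B2–B3, B3–B4, B4–B5, B5–B6, B6–B7, B7–B8

Each bag holds 3 vertices, so the decomposition has width 2, which upper-bounds the treewidth. For the lower bound, G contains the cycle b–f–e–a–c–d–j–h–g–i–b, so G is not a forest; only forests have treewidth ≤ 1, hence tw(G) ≥ 2. Hence tw(G) = 2 exactly.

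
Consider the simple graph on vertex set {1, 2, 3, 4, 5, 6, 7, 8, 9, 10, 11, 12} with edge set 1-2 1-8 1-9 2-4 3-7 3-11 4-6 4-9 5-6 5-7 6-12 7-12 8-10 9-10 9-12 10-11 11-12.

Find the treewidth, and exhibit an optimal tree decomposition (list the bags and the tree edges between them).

Treewidth 3.
One such decomposition:
Bags: B1 = {1, 2, 8, 10}  B2 = {1, 2, 9, 10}  B3 = {2, 4, 9, 10}  B4 = {4, 9, 10, 11}  B5 = {4, 9, 11, 12}  B6 = {4, 6, 11, 12}  B7 = {3, 6, 11, 12}  B8 = {3, 6, 7, 12}  B9 = {3, 5, 6, 7}
Tree: B1–B2, B2–B3, B3–B4, B4–B5, B5–B6, B6–B7, B7–B8, B8–B9

Every bag has size at most 4, so the width is 4 − 1 = 3 and tw(G) ≤ 3. For the lower bound: the 4 vertex sets {1,2,8}, {10}, {9}, {4,6,11,12} are disjoint, each induces a connected subgraph, and every pair is joined by at least one edge of G. Contracting each set to a single vertex therefore yields K_{4} as a minor, and since treewidth is minor-monotone, tw(G) ≥ tw(K_{4}) = 3. Combining the bounds, tw(G) = 3.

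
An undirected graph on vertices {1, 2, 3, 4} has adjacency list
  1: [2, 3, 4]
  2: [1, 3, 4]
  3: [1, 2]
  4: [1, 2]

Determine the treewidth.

2

A width-2 tree decomposition is:
Bags: B1 = {1, 2, 3}  B2 = {1, 2, 4}
Tree: B1–B2
Each bag holds 3 vertices, so the decomposition has width 2, which upper-bounds the treewidth. Conversely, {1, 2, 3} is a clique of size 3, and the vertices of any clique must share a bag in every tree decomposition; so some bag has ≥ 3 vertices and tw(G) ≥ 2. Therefore the treewidth is 2.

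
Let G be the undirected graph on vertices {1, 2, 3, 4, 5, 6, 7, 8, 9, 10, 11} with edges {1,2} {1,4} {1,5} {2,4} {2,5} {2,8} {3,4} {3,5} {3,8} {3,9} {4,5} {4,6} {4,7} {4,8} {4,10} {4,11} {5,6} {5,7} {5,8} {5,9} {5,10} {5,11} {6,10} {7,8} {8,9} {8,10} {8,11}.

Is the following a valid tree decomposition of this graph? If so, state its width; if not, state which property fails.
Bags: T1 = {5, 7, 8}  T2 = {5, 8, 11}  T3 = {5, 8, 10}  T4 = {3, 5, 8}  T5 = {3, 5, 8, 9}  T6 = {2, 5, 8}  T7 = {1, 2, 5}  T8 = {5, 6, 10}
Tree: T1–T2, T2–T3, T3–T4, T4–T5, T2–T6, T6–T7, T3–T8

No — vertex 4 appears in no bag.

A tree decomposition must satisfy three properties: every vertex lies in some bag; for every edge, both endpoints lie together in some bag; and for every vertex, the bags containing it form a connected subtree. Here vertex 4 appears in no bag, so the decomposition is invalid.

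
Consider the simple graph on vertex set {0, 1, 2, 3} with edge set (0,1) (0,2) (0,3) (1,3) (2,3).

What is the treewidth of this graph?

A width-2 tree decomposition is:
Bags: B1 = {0, 2, 3}  B2 = {0, 1, 3}
Tree: B1–B2
Each bag holds 3 vertices, so the decomposition has width 2, which upper-bounds the treewidth. Conversely, {0, 1, 3} is a clique of size 3, and the vertices of any clique must share a bag in every tree decomposition; so some bag has ≥ 3 vertices and tw(G) ≥ 2. Hence tw(G) = 2 exactly.

2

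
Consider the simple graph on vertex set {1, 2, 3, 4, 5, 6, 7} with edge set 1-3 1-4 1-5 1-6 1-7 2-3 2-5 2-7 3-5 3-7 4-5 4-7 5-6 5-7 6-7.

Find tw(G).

3

A width-3 tree decomposition is:
Bags: B1 = {1, 3, 5, 7}  B2 = {2, 3, 5, 7}  B3 = {1, 5, 6, 7}  B4 = {1, 4, 5, 7}
Tree: B1–B2, B1–B3, B3–B4
The largest bag has 4 vertices, giving width 3; this decomposition certifies tw(G) ≤ 3. On the other hand G contains the 4-clique {1, 3, 5, 7}. A clique must lie in a single bag of any decomposition, so no decomposition can have width below 3. Combining the bounds, tw(G) = 3.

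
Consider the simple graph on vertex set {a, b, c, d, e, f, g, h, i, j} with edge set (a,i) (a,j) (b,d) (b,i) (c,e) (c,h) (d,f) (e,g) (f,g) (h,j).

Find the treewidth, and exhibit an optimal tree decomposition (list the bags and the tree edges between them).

Treewidth 2.
One optimal decomposition is:
Bags: B1 = {a, h, j}  B2 = {a, h, i}  B3 = {b, h, i}  B4 = {b, d, h}  B5 = {d, f, h}  B6 = {f, g, h}  B7 = {e, g, h}  B8 = {c, e, h}
Tree: B1–B2, B2–B3, B3–B4, B4–B5, B5–B6, B6–B7, B7–B8

Each bag holds 3 vertices, so the decomposition has width 2, which upper-bounds the treewidth. Since h–j–a–i–b–d–f–g–e–c–h is a cycle in G, G is not acyclic. Forests are exactly the graphs of treewidth ≤ 1, so tw(G) ≥ 2. Therefore the treewidth is 2.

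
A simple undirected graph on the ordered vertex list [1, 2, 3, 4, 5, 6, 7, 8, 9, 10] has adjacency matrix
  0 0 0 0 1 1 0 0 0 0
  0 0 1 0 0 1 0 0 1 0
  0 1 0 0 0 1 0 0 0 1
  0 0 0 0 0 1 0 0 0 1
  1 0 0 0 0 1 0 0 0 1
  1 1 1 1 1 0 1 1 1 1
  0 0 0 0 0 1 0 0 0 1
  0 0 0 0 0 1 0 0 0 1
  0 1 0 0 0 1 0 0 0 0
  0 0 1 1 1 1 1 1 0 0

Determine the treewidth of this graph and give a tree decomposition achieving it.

The largest bag has 3 vertices, giving width 2; this decomposition certifies tw(G) ≤ 2. For the lower bound, the 3 vertices {1, 5, 6} are pairwise adjacent, and any tree decomposition puts a clique entirely inside one bag — forcing width ≥ 2. Combining the bounds, tw(G) = 2.

Treewidth 2.
Bags: B1 = {5, 6, 10}  B2 = {6, 8, 10}  B3 = {3, 6, 10}  B4 = {2, 3, 6}  B5 = {4, 6, 10}  B6 = {6, 7, 10}  B7 = {1, 5, 6}  B8 = {2, 6, 9}
Tree: B1–B2, B1–B3, B3–B4, B1–B5, B2–B6, B1–B7, B4–B8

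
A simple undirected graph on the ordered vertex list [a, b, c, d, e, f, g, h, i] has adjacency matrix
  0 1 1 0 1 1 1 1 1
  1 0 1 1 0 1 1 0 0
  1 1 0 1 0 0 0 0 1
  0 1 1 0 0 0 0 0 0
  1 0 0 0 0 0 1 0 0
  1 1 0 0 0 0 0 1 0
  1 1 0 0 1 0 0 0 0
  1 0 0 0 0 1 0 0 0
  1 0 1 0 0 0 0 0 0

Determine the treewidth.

A width-2 tree decomposition is:
Bags: B1 = {a, b, f}  B2 = {a, b, g}  B3 = {a, b, c}  B4 = {a, c, i}  B5 = {a, e, g}  B6 = {a, f, h}  B7 = {b, c, d}
Tree: B1–B2, B1–B3, B3–B4, B2–B5, B1–B6, B3–B7
The largest bag has 3 vertices, giving width 2; this decomposition certifies tw(G) ≤ 2. On the other hand G contains the 3-clique {b, c, d}. A clique must lie in a single bag of any decomposition, so no decomposition can have width below 2. Therefore the treewidth is 2.

2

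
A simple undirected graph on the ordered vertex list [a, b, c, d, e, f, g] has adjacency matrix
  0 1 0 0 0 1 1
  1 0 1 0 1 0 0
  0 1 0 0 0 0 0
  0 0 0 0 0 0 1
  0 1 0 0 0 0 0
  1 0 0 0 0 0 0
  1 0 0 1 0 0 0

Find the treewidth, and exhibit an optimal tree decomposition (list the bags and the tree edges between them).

Treewidth 1.
One optimal decomposition is:
Bags: B1 = {a, b}  B2 = {b, e}  B3 = {a, g}  B4 = {a, f}  B5 = {b, c}  B6 = {d, g}
Tree: B1–B2, B1–B3, B1–B4, B2–B5, B3–B6

Each bag holds 2 vertices, so the decomposition has width 1, which upper-bounds the treewidth. G has an edge, so its treewidth is at least 1. Hence tw(G) = 1 exactly.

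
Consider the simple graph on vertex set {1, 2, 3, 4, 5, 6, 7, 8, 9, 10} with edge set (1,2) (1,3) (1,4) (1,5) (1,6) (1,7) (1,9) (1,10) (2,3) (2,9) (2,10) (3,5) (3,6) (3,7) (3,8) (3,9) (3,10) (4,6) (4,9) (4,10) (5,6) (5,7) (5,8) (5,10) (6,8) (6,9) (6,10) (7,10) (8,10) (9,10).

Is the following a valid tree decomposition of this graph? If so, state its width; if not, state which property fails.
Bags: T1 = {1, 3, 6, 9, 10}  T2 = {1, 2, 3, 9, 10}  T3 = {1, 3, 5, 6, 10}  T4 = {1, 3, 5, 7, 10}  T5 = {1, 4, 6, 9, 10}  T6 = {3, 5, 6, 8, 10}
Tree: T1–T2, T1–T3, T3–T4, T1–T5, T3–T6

Yes; width 4.

Every vertex of G appears in some bag (union = {1, 2, 3, 4, 5, 6, 7, 8, 9, 10}); every edge is covered by a bag; and for each vertex v the set of bags containing v is connected in the bag tree. The decomposition is therefore valid. The largest bag has 5 vertices, so the width is 4.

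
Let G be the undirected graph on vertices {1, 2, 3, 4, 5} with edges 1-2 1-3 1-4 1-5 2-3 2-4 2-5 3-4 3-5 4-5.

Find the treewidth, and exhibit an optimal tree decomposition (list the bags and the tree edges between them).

A single bag containing all 5 vertices is trivially a valid decomposition of width 4. Conversely, {1, 2, 3, 4, 5} is a clique of size 5, and the vertices of any clique must share a bag in every tree decomposition; so some bag has ≥ 5 vertices and tw(G) ≥ 4. Therefore the treewidth is 4.

Treewidth 4.
One optimal decomposition is:
Bags: B1 = {1, 2, 3, 4, 5}
Tree: (single bag)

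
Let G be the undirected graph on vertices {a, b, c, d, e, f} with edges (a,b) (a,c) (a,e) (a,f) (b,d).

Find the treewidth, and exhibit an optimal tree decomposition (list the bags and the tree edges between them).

Treewidth 1.
One optimal decomposition is:
Bags: B1 = {a, e}  B2 = {a, b}  B3 = {a, f}  B4 = {a, c}  B5 = {b, d}
Tree: B1–B2, B1–B3, B3–B4, B2–B5

The largest bag has 2 vertices, giving width 1; this decomposition certifies tw(G) ≤ 1. G has an edge, so its treewidth is at least 1. The upper and lower bounds meet at 1, so that is the treewidth.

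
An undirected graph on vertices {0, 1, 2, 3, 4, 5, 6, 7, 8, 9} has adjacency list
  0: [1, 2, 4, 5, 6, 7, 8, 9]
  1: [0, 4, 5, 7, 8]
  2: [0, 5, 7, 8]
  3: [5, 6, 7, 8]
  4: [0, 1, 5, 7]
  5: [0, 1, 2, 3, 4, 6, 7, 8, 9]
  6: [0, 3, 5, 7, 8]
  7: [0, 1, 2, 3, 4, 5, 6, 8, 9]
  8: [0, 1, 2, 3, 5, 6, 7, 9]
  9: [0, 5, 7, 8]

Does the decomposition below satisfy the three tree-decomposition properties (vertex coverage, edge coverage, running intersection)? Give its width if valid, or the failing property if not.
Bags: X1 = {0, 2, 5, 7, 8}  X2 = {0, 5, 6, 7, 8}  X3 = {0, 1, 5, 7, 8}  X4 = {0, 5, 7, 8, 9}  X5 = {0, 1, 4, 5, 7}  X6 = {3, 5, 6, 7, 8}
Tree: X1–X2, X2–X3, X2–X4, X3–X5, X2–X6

Every vertex of G appears in some bag (union = {0, 1, 2, 3, 4, 5, 6, 7, 8, 9}); every edge is covered by a bag; and for each vertex v the set of bags containing v is connected in the bag tree. The decomposition is therefore valid. The largest bag has 5 vertices, so the width is 4.

Yes; width 4.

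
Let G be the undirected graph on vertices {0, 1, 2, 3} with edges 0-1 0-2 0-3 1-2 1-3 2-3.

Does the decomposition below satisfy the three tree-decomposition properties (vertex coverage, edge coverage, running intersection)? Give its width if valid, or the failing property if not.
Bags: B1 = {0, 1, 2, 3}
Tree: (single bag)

Every vertex of G appears in some bag (union = {0, 1, 2, 3}); every edge is covered by a bag; and for each vertex v the set of bags containing v is connected in the bag tree. The decomposition is therefore valid. The largest bag has 4 vertices, so the width is 3.

Yes; width 3.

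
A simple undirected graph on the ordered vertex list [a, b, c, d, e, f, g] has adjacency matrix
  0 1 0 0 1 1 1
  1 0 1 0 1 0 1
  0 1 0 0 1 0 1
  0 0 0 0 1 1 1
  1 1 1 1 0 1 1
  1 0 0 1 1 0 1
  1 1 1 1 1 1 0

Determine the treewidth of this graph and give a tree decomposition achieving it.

Every bag has size at most 4, so the width is 4 − 1 = 3 and tw(G) ≤ 3. Conversely, {b, c, e, g} is a clique of size 4, and the vertices of any clique must share a bag in every tree decomposition; so some bag has ≥ 4 vertices and tw(G) ≥ 3. Combining the bounds, tw(G) = 3.

Treewidth 3.
Bags: B1 = {d, e, f, g}  B2 = {a, e, f, g}  B3 = {a, b, e, g}  B4 = {b, c, e, g}
Tree: B1–B2, B2–B3, B3–B4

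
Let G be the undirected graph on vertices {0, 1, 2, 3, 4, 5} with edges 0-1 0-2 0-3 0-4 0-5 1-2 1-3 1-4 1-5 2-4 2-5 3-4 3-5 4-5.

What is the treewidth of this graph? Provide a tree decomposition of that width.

Every bag has size at most 5, so the width is 5 − 1 = 4 and tw(G) ≤ 4. For the lower bound, the 5 vertices {0, 1, 2, 4, 5} are pairwise adjacent, and any tree decomposition puts a clique entirely inside one bag — forcing width ≥ 4. Hence tw(G) = 4 exactly.

Treewidth 4.
One such decomposition:
Bags: B1 = {0, 1, 3, 4, 5}  B2 = {0, 1, 2, 4, 5}
Tree: B1–B2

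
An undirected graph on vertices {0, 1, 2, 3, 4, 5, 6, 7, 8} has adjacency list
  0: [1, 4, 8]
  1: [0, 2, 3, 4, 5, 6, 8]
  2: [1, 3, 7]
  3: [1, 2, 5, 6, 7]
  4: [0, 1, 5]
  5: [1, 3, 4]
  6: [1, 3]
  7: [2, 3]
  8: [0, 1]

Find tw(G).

2

A width-2 tree decomposition is:
Bags: B1 = {2, 3, 7}  B2 = {1, 2, 3}  B3 = {1, 3, 5}  B4 = {1, 4, 5}  B5 = {1, 3, 6}  B6 = {0, 1, 4}  B7 = {0, 1, 8}
Tree: B1–B2, B2–B3, B3–B4, B2–B5, B4–B6, B6–B7
Each bag holds 3 vertices, so the decomposition has width 2, which upper-bounds the treewidth. On the other hand G contains the 3-clique {0, 1, 8}. A clique must lie in a single bag of any decomposition, so no decomposition can have width below 2. The upper and lower bounds meet at 2, so that is the treewidth.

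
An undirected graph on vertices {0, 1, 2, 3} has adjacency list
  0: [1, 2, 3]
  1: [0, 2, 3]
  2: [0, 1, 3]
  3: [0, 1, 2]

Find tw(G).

3

A width-3 tree decomposition is:
Bags: B1 = {0, 1, 2, 3}
Tree: (single bag)
With just one bag of size 4, the width is 4 − 1 = 3, so tw(G) ≤ 3. Conversely, {0, 1, 2, 3} is a clique of size 4, and the vertices of any clique must share a bag in every tree decomposition; so some bag has ≥ 4 vertices and tw(G) ≥ 3. Hence tw(G) = 3 exactly.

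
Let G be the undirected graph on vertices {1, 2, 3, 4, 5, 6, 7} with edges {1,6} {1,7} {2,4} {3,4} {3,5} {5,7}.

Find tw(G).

A width-1 tree decomposition is:
Bags: B1 = {2, 4}  B2 = {3, 4}  B3 = {3, 5}  B4 = {5, 7}  B5 = {1, 7}  B6 = {1, 6}
Tree: B1–B2, B2–B3, B3–B4, B4–B5, B5–B6
The largest bag has 2 vertices, giving width 1; this decomposition certifies tw(G) ≤ 1. Any graph with an edge has treewidth ≥ 1, and G has the edge 2–4. The upper and lower bounds meet at 1, so that is the treewidth.

1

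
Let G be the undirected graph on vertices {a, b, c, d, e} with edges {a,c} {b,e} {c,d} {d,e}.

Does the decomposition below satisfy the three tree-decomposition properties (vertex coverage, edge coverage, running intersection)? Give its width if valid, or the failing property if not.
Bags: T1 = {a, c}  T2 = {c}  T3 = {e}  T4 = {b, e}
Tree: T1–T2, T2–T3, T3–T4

A tree decomposition must satisfy three properties: every vertex lies in some bag; for every edge, both endpoints lie together in some bag; and for every vertex, the bags containing it form a connected subtree. Here vertex d appears in no bag, so the decomposition is invalid.

No — vertex d appears in no bag.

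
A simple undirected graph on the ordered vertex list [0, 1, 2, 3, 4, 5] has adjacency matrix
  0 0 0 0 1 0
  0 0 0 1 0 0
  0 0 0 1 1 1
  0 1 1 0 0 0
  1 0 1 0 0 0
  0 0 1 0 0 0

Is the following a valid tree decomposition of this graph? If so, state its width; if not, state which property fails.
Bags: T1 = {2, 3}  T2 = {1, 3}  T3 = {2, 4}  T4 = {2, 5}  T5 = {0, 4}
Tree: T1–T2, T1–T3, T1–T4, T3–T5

Checking the three conditions: (i) the bags cover all of {0, 1, 2, 3, 4, 5}; (ii) for each edge, some bag contains both endpoints; (iii) the bags containing any fixed vertex form a subtree. All hold, so the decomposition is valid with width 2 − 1 = 1.

Yes; width 1.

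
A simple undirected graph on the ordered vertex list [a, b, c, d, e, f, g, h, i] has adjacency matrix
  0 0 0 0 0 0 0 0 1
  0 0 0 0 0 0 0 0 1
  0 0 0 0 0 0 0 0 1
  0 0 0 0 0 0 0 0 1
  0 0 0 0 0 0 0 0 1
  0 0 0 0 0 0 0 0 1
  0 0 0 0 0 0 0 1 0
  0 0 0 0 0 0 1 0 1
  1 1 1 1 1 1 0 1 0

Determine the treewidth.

1

A width-1 tree decomposition is:
Bags: B1 = {d, i}  B2 = {c, i}  B3 = {f, i}  B4 = {h, i}  B5 = {a, i}  B6 = {e, i}  B7 = {b, i}  B8 = {g, h}
Tree: B1–B2, B1–B3, B3–B4, B4–B5, B5–B6, B6–B7, B4–B8
The largest bag has 2 vertices, giving width 1; this decomposition certifies tw(G) ≤ 1. Since G has at least one edge (e.g. i–d), it is not an edgeless graph, so tw(G) ≥ 1. Combining the bounds, tw(G) = 1.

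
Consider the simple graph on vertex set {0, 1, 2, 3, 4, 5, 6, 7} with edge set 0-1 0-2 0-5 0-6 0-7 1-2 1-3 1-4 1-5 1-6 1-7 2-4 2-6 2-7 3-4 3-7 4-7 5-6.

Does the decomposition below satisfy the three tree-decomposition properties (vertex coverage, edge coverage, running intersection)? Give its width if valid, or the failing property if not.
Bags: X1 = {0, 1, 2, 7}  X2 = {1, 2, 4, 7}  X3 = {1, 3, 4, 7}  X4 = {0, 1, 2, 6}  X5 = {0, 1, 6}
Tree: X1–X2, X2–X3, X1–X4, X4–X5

A tree decomposition must satisfy three properties: every vertex lies in some bag; for every edge, both endpoints lie together in some bag; and for every vertex, the bags containing it form a connected subtree. Here vertex 5 appears in no bag, so the decomposition is invalid.

No — vertex 5 appears in no bag.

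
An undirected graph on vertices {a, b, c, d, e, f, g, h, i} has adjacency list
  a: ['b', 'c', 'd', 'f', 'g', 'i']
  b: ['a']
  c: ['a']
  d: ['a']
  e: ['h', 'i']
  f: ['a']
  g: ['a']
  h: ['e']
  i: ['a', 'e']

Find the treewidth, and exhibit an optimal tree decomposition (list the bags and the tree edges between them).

Treewidth 1.
One optimal decomposition is:
Bags: B1 = {a, b}  B2 = {a, i}  B3 = {a, g}  B4 = {e, i}  B5 = {a, d}  B6 = {a, f}  B7 = {a, c}  B8 = {e, h}
Tree: B1–B2, B2–B3, B2–B4, B3–B5, B5–B6, B5–B7, B4–B8

Each bag holds 2 vertices, so the decomposition has width 1, which upper-bounds the treewidth. Any graph with an edge has treewidth ≥ 1, and G has the edge a–b. Hence tw(G) = 1 exactly.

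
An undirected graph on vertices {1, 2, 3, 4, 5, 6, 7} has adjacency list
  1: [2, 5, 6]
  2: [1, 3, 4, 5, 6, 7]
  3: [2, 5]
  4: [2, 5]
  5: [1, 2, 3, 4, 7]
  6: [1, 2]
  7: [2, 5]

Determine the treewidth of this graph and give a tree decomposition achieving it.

The largest bag has 3 vertices, giving width 2; this decomposition certifies tw(G) ≤ 2. On the other hand G contains the 3-clique {1, 2, 5}. A clique must lie in a single bag of any decomposition, so no decomposition can have width below 2. Therefore the treewidth is 2.

Treewidth 2.
One such decomposition:
Bags: B1 = {1, 2, 5}  B2 = {2, 4, 5}  B3 = {2, 3, 5}  B4 = {1, 2, 6}  B5 = {2, 5, 7}
Tree: B1–B2, B1–B3, B1–B4, B2–B5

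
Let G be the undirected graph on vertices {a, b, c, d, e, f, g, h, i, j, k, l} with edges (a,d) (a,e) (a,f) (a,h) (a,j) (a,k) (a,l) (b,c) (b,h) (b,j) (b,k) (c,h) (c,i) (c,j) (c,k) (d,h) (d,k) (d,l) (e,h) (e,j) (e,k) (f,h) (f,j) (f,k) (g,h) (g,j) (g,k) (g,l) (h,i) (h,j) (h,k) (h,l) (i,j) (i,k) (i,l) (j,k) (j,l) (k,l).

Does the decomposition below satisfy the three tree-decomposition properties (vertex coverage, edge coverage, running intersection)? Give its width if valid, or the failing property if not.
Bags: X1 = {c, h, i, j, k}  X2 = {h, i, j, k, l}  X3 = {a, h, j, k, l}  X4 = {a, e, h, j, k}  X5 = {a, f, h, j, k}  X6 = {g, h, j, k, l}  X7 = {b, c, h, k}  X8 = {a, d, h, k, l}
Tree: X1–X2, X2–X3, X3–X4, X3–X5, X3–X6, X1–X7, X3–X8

A tree decomposition must satisfy three properties: every vertex lies in some bag; for every edge, both endpoints lie together in some bag; and for every vertex, the bags containing it form a connected subtree. Here edge (j,b) lies in no bag, so the decomposition is invalid.

No — edge (j,b) lies in no bag.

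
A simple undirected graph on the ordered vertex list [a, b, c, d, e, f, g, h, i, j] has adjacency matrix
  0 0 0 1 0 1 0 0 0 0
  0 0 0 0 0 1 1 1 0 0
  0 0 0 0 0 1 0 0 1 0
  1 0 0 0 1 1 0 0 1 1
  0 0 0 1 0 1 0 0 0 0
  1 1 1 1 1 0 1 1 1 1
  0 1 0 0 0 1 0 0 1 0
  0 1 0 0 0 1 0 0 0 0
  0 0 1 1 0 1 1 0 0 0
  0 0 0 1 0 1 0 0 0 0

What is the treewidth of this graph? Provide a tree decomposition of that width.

The largest bag has 3 vertices, giving width 2; this decomposition certifies tw(G) ≤ 2. On the other hand G contains the 3-clique {d, f, j}. A clique must lie in a single bag of any decomposition, so no decomposition can have width below 2. Combining the bounds, tw(G) = 2.

Treewidth 2.
One such decomposition:
Bags: B1 = {d, f, i}  B2 = {c, f, i}  B3 = {f, g, i}  B4 = {b, f, g}  B5 = {d, e, f}  B6 = {a, d, f}  B7 = {d, f, j}  B8 = {b, f, h}
Tree: B1–B2, B1–B3, B3–B4, B1–B5, B1–B6, B5–B7, B4–B8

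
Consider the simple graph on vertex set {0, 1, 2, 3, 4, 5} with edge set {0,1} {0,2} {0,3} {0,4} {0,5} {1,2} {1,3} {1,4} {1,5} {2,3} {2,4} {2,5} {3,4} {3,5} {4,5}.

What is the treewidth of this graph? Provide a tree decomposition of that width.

Treewidth 5.
Bags: B1 = {0, 1, 2, 3, 4, 5}
Tree: (single bag)

A single bag containing all 6 vertices is trivially a valid decomposition of width 5. For the lower bound, the 6 vertices {0, 1, 2, 3, 4, 5} are pairwise adjacent, and any tree decomposition puts a clique entirely inside one bag — forcing width ≥ 5. The upper and lower bounds meet at 5, so that is the treewidth.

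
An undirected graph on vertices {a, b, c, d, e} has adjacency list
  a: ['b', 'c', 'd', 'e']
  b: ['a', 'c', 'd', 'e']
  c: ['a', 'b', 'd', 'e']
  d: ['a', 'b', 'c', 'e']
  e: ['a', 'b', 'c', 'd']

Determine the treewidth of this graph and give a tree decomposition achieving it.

Treewidth 4.
Bags: B1 = {a, b, c, d, e}
Tree: (single bag)

With just one bag of size 5, the width is 5 − 1 = 4, so tw(G) ≤ 4. Conversely, {a, b, c, d, e} is a clique of size 5, and the vertices of any clique must share a bag in every tree decomposition; so some bag has ≥ 5 vertices and tw(G) ≥ 4. Hence tw(G) = 4 exactly.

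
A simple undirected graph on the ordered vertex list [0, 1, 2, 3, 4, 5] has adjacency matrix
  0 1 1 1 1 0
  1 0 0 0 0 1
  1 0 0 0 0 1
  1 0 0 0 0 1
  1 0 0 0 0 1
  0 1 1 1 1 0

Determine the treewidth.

A width-2 tree decomposition is:
Bags: B1 = {0, 1, 5}  B2 = {0, 3, 5}  B3 = {0, 4, 5}  B4 = {0, 2, 5}
Tree: B1–B2, B2–B3, B3–B4
The largest bag has 3 vertices, giving width 2; this decomposition certifies tw(G) ≤ 2. The edges 1–0–3–5–1 form a cycle, so G is not a tree and its treewidth is at least 2. Therefore the treewidth is 2.

2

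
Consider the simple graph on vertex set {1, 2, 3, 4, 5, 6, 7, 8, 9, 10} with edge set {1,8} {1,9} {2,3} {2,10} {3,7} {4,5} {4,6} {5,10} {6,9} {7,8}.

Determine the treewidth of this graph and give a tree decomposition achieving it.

Each bag holds 3 vertices, so the decomposition has width 2, which upper-bounds the treewidth. For the lower bound, G contains the cycle 10–5–4–6–9–1–8–7–3–2–10, so G is not a forest; only forests have treewidth ≤ 1, hence tw(G) ≥ 2. The upper and lower bounds meet at 2, so that is the treewidth.

Treewidth 2.
Bags: B1 = {4, 5, 10}  B2 = {4, 6, 10}  B3 = {6, 9, 10}  B4 = {1, 9, 10}  B5 = {1, 8, 10}  B6 = {7, 8, 10}  B7 = {3, 7, 10}  B8 = {2, 3, 10}
Tree: B1–B2, B2–B3, B3–B4, B4–B5, B5–B6, B6–B7, B7–B8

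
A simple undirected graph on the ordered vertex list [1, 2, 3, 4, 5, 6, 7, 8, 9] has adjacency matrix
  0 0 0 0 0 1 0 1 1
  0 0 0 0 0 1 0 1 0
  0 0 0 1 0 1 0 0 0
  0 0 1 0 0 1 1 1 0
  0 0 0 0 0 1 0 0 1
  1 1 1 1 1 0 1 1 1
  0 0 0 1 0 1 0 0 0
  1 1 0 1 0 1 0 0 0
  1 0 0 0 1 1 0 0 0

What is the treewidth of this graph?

2

A width-2 tree decomposition is:
Bags: B1 = {1, 6, 8}  B2 = {4, 6, 8}  B3 = {1, 6, 9}  B4 = {2, 6, 8}  B5 = {4, 6, 7}  B6 = {5, 6, 9}  B7 = {3, 4, 6}
Tree: B1–B2, B1–B3, B2–B4, B2–B5, B3–B6, B2–B7
The largest bag has 3 vertices, giving width 2; this decomposition certifies tw(G) ≤ 2. For the lower bound, the 3 vertices {1, 6, 8} are pairwise adjacent, and any tree decomposition puts a clique entirely inside one bag — forcing width ≥ 2. Combining the bounds, tw(G) = 2.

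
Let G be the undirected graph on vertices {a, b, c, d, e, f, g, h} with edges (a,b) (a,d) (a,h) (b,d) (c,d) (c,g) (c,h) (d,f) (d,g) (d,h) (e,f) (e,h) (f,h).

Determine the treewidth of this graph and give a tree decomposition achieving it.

Treewidth 2.
One optimal decomposition is:
Bags: B1 = {a, d, h}  B2 = {c, d, h}  B3 = {c, d, g}  B4 = {a, b, d}  B5 = {d, f, h}  B6 = {e, f, h}
Tree: B1–B2, B2–B3, B1–B4, B2–B5, B5–B6

The largest bag has 3 vertices, giving width 2; this decomposition certifies tw(G) ≤ 2. Conversely, {c, d, g} is a clique of size 3, and the vertices of any clique must share a bag in every tree decomposition; so some bag has ≥ 3 vertices and tw(G) ≥ 2. Hence tw(G) = 2 exactly.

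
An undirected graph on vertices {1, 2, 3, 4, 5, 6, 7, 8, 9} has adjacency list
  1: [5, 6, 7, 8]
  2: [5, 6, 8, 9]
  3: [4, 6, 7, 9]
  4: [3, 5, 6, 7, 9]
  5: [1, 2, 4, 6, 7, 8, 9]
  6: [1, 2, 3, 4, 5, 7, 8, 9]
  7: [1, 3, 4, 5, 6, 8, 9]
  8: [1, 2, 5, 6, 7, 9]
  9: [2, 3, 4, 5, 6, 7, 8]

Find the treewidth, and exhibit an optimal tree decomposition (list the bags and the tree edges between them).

The largest bag has 5 vertices, giving width 4; this decomposition certifies tw(G) ≤ 4. On the other hand G contains the 5-clique {3, 4, 6, 7, 9}. A clique must lie in a single bag of any decomposition, so no decomposition can have width below 4. Therefore the treewidth is 4.

Treewidth 4.
One optimal decomposition is:
Bags: B1 = {5, 6, 7, 8, 9}  B2 = {4, 5, 6, 7, 9}  B3 = {3, 4, 6, 7, 9}  B4 = {1, 5, 6, 7, 8}  B5 = {2, 5, 6, 8, 9}
Tree: B1–B2, B2–B3, B1–B4, B1–B5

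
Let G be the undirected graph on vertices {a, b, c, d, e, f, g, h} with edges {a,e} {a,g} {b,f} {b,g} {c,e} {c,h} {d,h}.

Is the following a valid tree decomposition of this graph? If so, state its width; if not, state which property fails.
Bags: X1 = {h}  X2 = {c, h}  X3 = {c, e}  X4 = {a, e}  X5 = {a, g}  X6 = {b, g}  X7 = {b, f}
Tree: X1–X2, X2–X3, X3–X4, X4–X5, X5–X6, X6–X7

No — vertex d appears in no bag.

A tree decomposition must satisfy three properties: every vertex lies in some bag; for every edge, both endpoints lie together in some bag; and for every vertex, the bags containing it form a connected subtree. Here vertex d appears in no bag, so the decomposition is invalid.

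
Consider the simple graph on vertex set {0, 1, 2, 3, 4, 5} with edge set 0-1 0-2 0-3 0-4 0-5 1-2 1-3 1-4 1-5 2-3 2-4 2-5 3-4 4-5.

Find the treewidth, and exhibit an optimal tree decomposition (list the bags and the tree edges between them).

Every bag has size at most 5, so the width is 5 − 1 = 4 and tw(G) ≤ 4. Conversely, {0, 1, 2, 3, 4} is a clique of size 5, and the vertices of any clique must share a bag in every tree decomposition; so some bag has ≥ 5 vertices and tw(G) ≥ 4. Hence tw(G) = 4 exactly.

Treewidth 4.
Bags: B1 = {0, 1, 2, 3, 4}  B2 = {0, 1, 2, 4, 5}
Tree: B1–B2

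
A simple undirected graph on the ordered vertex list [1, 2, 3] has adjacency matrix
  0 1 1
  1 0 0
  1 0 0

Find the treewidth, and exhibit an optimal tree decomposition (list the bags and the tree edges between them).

Each bag holds 2 vertices, so the decomposition has width 1, which upper-bounds the treewidth. G has an edge, so its treewidth is at least 1. The upper and lower bounds meet at 1, so that is the treewidth.

Treewidth 1.
One such decomposition:
Bags: B1 = {1, 2}  B2 = {1, 3}
Tree: B1–B2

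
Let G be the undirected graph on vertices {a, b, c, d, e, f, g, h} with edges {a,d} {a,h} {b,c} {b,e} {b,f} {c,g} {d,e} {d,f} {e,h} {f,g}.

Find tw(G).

2

A width-2 tree decomposition is:
Bags: B1 = {a, d, h}  B2 = {d, e, h}  B3 = {d, e, f}  B4 = {b, e, f}  B5 = {b, f, g}  B6 = {b, c, g}
Tree: B1–B2, B2–B3, B3–B4, B4–B5, B5–B6
The largest bag has 3 vertices, giving width 2; this decomposition certifies tw(G) ≤ 2. For the lower bound, G contains the cycle a–h–e–d–a, so G is not a forest; only forests have treewidth ≤ 1, hence tw(G) ≥ 2. Combining the bounds, tw(G) = 2.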